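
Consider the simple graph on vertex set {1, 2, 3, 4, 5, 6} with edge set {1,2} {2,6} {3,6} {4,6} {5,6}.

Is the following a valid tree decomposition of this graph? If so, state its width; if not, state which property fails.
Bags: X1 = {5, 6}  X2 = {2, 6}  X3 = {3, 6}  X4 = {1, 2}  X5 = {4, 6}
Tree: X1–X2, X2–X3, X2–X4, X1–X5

Checking the three conditions: (i) the bags cover all of {1, 2, 3, 4, 5, 6}; (ii) for each edge, some bag contains both endpoints; (iii) the bags containing any fixed vertex form a subtree. All hold, so the decomposition is valid with width 2 − 1 = 1.

Yes; width 1.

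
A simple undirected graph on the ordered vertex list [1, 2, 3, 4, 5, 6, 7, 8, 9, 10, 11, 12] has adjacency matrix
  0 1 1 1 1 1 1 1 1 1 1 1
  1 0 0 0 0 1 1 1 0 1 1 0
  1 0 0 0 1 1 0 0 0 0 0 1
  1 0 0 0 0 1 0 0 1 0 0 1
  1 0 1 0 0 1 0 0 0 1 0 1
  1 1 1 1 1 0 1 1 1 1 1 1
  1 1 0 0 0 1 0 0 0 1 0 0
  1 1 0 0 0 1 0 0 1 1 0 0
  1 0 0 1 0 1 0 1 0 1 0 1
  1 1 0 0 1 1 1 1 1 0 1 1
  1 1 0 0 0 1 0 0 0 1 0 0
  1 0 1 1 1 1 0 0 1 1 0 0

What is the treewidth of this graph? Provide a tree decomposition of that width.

Treewidth 4.
One such decomposition:
Bags: B1 = {1, 6, 9, 10, 12}  B2 = {1, 5, 6, 10, 12}  B3 = {1, 3, 5, 6, 12}  B4 = {1, 6, 8, 9, 10}  B5 = {1, 4, 6, 9, 12}  B6 = {1, 2, 6, 8, 10}  B7 = {1, 2, 6, 7, 10}  B8 = {1, 2, 6, 10, 11}
Tree: B1–B2, B2–B3, B1–B4, B1–B5, B4–B6, B6–B7, B7–B8

Every bag has size at most 5, so the width is 5 − 1 = 4 and tw(G) ≤ 4. Conversely, {1, 6, 8, 9, 10} is a clique of size 5, and the vertices of any clique must share a bag in every tree decomposition; so some bag has ≥ 5 vertices and tw(G) ≥ 4. Combining the bounds, tw(G) = 4.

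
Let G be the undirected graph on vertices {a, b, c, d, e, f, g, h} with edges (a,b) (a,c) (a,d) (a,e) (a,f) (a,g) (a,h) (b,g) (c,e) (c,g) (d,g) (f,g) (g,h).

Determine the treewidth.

2

A width-2 tree decomposition is:
Bags: B1 = {a, c, g}  B2 = {a, c, e}  B3 = {a, f, g}  B4 = {a, g, h}  B5 = {a, d, g}  B6 = {a, b, g}
Tree: B1–B2, B1–B3, B1–B4, B4–B5, B3–B6
Each bag holds 3 vertices, so the decomposition has width 2, which upper-bounds the treewidth. On the other hand G contains the 3-clique {a, d, g}. A clique must lie in a single bag of any decomposition, so no decomposition can have width below 2. The upper and lower bounds meet at 2, so that is the treewidth.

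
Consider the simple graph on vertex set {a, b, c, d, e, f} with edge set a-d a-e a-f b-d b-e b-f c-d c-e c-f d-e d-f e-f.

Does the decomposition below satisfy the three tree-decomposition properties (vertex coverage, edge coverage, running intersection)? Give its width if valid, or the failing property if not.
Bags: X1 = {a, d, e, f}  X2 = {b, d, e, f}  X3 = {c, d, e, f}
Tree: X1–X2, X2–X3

Yes; width 3.

Vertex coverage: the bags together contain {a, b, c, d, e, f}, the full vertex set. Edge coverage: each edge of G has both endpoints in at least one bag. Running intersection: for every vertex, the bags containing it form a connected subtree. All three properties hold, so this is a valid tree decomposition of width max|bag| − 1 = 3, and hence tw(G) ≤ 3.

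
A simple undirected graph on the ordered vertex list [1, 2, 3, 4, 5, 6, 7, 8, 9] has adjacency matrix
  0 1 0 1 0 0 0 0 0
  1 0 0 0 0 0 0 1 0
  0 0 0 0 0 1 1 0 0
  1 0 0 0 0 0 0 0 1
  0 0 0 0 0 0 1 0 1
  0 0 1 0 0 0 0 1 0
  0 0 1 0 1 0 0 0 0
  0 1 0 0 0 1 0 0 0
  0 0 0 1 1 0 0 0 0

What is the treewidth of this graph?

2

A width-2 tree decomposition is:
Bags: B1 = {3, 6, 7}  B2 = {6, 7, 8}  B3 = {2, 7, 8}  B4 = {1, 2, 7}  B5 = {1, 4, 7}  B6 = {4, 7, 9}  B7 = {5, 7, 9}
Tree: B1–B2, B2–B3, B3–B4, B4–B5, B5–B6, B6–B7
Every bag has size at most 3, so the width is 3 − 1 = 2 and tw(G) ≤ 2. Since 7–3–6–8–2–1–4–9–5–7 is a cycle in G, G is not acyclic. Forests are exactly the graphs of treewidth ≤ 1, so tw(G) ≥ 2. Hence tw(G) = 2 exactly.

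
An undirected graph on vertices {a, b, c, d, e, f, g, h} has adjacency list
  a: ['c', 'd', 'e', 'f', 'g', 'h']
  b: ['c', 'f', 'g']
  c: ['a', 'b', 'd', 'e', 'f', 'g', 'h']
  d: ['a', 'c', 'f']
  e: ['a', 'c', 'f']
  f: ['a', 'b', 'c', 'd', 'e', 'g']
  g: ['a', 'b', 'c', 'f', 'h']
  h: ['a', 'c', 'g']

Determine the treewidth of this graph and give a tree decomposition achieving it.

Every bag has size at most 4, so the width is 4 − 1 = 3 and tw(G) ≤ 3. Conversely, {a, c, g, h} is a clique of size 4, and the vertices of any clique must share a bag in every tree decomposition; so some bag has ≥ 4 vertices and tw(G) ≥ 3. Therefore the treewidth is 3.

Treewidth 3.
One optimal decomposition is:
Bags: B1 = {a, c, g, h}  B2 = {a, c, f, g}  B3 = {b, c, f, g}  B4 = {a, c, e, f}  B5 = {a, c, d, f}
Tree: B1–B2, B2–B3, B2–B4, B2–B5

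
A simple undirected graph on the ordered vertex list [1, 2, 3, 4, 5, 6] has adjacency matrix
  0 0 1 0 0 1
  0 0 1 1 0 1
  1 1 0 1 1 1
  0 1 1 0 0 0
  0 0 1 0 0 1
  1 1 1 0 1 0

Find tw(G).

2

A width-2 tree decomposition is:
Bags: B1 = {1, 3, 6}  B2 = {2, 3, 6}  B3 = {2, 3, 4}  B4 = {3, 5, 6}
Tree: B1–B2, B2–B3, B2–B4
The largest bag has 3 vertices, giving width 2; this decomposition certifies tw(G) ≤ 2. On the other hand G contains the 3-clique {2, 3, 4}. A clique must lie in a single bag of any decomposition, so no decomposition can have width below 2. Hence tw(G) = 2 exactly.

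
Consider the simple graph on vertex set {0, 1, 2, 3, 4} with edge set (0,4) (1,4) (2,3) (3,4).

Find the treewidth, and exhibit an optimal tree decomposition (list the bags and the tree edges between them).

Treewidth 1.
One optimal decomposition is:
Bags: B1 = {3, 4}  B2 = {1, 4}  B3 = {2, 3}  B4 = {0, 4}
Tree: B1–B2, B1–B3, B2–B4

The largest bag has 2 vertices, giving width 1; this decomposition certifies tw(G) ≤ 1. G has an edge, so its treewidth is at least 1. The upper and lower bounds meet at 1, so that is the treewidth.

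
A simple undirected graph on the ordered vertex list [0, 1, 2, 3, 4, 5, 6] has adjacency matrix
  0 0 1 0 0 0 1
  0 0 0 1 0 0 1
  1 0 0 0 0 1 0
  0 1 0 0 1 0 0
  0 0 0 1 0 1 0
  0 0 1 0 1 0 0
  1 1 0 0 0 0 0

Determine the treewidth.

A width-2 tree decomposition is:
Bags: B1 = {0, 2, 5}  B2 = {0, 4, 5}  B3 = {0, 3, 4}  B4 = {0, 1, 3}  B5 = {0, 1, 6}
Tree: B1–B2, B2–B3, B3–B4, B4–B5
Each bag holds 3 vertices, so the decomposition has width 2, which upper-bounds the treewidth. Since 0–2–5–4–3–1–6–0 is a cycle in G, G is not acyclic. Forests are exactly the graphs of treewidth ≤ 1, so tw(G) ≥ 2. Combining the bounds, tw(G) = 2.

2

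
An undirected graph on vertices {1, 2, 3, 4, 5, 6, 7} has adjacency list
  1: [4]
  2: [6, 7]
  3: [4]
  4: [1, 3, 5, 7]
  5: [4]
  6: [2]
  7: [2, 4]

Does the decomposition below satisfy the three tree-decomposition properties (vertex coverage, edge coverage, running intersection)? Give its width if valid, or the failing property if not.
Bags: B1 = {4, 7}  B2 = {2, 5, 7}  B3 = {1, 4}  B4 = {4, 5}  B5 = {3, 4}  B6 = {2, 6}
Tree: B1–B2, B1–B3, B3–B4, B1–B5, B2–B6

No — bags containing vertex 5 are not connected in the tree.

A tree decomposition must satisfy three properties: every vertex lies in some bag; for every edge, both endpoints lie together in some bag; and for every vertex, the bags containing it form a connected subtree. Here bags containing vertex 5 are not connected in the tree, so the decomposition is invalid.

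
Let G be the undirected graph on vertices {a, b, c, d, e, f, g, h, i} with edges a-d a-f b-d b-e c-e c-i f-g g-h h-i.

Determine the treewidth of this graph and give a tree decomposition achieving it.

The largest bag has 3 vertices, giving width 2; this decomposition certifies tw(G) ≤ 2. For the lower bound, G contains the cycle d–a–f–g–h–i–c–e–b–d, so G is not a forest; only forests have treewidth ≤ 1, hence tw(G) ≥ 2. Therefore the treewidth is 2.

Treewidth 2.
One such decomposition:
Bags: B1 = {a, d, f}  B2 = {d, f, g}  B3 = {d, g, h}  B4 = {d, h, i}  B5 = {c, d, i}  B6 = {c, d, e}  B7 = {b, d, e}
Tree: B1–B2, B2–B3, B3–B4, B4–B5, B5–B6, B6–B7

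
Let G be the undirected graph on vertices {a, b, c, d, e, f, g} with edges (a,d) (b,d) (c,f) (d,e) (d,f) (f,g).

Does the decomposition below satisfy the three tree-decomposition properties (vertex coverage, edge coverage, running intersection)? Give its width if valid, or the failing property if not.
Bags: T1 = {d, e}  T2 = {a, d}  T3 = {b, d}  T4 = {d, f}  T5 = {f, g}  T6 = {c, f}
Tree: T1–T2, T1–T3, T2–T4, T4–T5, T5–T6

Yes; width 1.

Vertex coverage: the bags together contain {a, b, c, d, e, f, g}, the full vertex set. Edge coverage: each edge of G has both endpoints in at least one bag. Running intersection: for every vertex, the bags containing it form a connected subtree. All three properties hold, so this is a valid tree decomposition of width max|bag| − 1 = 1, and hence tw(G) ≤ 1.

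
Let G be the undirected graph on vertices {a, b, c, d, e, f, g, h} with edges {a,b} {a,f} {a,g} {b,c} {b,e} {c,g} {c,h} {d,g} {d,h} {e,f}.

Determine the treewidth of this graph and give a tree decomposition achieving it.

Treewidth 2.
One such decomposition:
Bags: B1 = {d, g, h}  B2 = {c, g, h}  B3 = {a, c, g}  B4 = {a, b, c}  B5 = {a, b, f}  B6 = {b, e, f}
Tree: B1–B2, B2–B3, B3–B4, B4–B5, B5–B6

The largest bag has 3 vertices, giving width 2; this decomposition certifies tw(G) ≤ 2. The edges d–h–c–g–d form a cycle, so G is not a tree and its treewidth is at least 2. The upper and lower bounds meet at 2, so that is the treewidth.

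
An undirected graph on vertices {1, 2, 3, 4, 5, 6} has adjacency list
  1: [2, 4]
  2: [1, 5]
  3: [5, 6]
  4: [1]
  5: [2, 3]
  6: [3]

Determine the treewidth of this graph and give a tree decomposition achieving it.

Every bag has size at most 2, so the width is 2 − 1 = 1 and tw(G) ≤ 1. G has an edge, so its treewidth is at least 1. Therefore the treewidth is 1.

Treewidth 1.
One such decomposition:
Bags: B1 = {1, 4}  B2 = {1, 2}  B3 = {2, 5}  B4 = {3, 5}  B5 = {3, 6}
Tree: B1–B2, B2–B3, B3–B4, B4–B5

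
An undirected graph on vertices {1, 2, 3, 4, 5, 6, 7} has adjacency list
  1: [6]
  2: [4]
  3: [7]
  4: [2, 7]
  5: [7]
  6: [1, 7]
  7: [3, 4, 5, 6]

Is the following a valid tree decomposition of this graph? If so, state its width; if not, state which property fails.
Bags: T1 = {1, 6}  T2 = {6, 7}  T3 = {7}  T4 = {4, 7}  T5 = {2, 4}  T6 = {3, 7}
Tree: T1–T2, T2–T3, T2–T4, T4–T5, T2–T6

A tree decomposition must satisfy three properties: every vertex lies in some bag; for every edge, both endpoints lie together in some bag; and for every vertex, the bags containing it form a connected subtree. Here vertex 5 appears in no bag, so the decomposition is invalid.

No — vertex 5 appears in no bag.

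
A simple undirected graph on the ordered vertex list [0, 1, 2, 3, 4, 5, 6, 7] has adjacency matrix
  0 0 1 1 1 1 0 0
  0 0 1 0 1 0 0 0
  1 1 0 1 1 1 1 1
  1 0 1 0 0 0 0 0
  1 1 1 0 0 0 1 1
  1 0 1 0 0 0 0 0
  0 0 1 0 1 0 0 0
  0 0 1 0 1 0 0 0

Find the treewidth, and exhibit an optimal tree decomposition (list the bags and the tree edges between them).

Treewidth 2.
One optimal decomposition is:
Bags: B1 = {0, 2, 4}  B2 = {0, 2, 3}  B3 = {2, 4, 7}  B4 = {0, 2, 5}  B5 = {2, 4, 6}  B6 = {1, 2, 4}
Tree: B1–B2, B1–B3, B2–B4, B1–B5, B5–B6

Each bag holds 3 vertices, so the decomposition has width 2, which upper-bounds the treewidth. On the other hand G contains the 3-clique {0, 2, 3}. A clique must lie in a single bag of any decomposition, so no decomposition can have width below 2. The upper and lower bounds meet at 2, so that is the treewidth.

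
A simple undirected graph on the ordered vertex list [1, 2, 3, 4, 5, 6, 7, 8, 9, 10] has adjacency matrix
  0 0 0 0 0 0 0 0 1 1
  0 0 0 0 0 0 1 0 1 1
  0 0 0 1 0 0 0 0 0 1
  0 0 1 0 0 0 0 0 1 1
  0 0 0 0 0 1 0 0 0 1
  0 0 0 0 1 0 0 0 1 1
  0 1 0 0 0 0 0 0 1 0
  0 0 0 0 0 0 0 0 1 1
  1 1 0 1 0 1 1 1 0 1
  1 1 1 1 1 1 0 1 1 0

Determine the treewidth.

A width-2 tree decomposition is:
Bags: B1 = {4, 9, 10}  B2 = {2, 9, 10}  B3 = {6, 9, 10}  B4 = {3, 4, 10}  B5 = {1, 9, 10}  B6 = {2, 7, 9}  B7 = {5, 6, 10}  B8 = {8, 9, 10}
Tree: B1–B2, B1–B3, B1–B4, B1–B5, B2–B6, B3–B7, B2–B8
Each bag holds 3 vertices, so the decomposition has width 2, which upper-bounds the treewidth. For the lower bound, the 3 vertices {1, 9, 10} are pairwise adjacent, and any tree decomposition puts a clique entirely inside one bag — forcing width ≥ 2. The upper and lower bounds meet at 2, so that is the treewidth.

2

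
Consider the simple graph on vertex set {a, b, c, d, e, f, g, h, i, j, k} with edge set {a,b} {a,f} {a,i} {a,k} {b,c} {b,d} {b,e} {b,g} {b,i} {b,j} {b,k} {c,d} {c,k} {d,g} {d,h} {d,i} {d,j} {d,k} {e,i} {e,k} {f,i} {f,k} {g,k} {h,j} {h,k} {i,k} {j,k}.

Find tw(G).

A width-3 tree decomposition is:
Bags: B1 = {b, d, j, k}  B2 = {b, d, i, k}  B3 = {b, d, g, k}  B4 = {b, e, i, k}  B5 = {a, b, i, k}  B6 = {b, c, d, k}  B7 = {a, f, i, k}  B8 = {d, h, j, k}
Tree: B1–B2, B2–B3, B2–B4, B2–B5, B2–B6, B5–B7, B1–B8
Every bag has size at most 4, so the width is 4 − 1 = 3 and tw(G) ≤ 3. On the other hand G contains the 4-clique {d, h, j, k}. A clique must lie in a single bag of any decomposition, so no decomposition can have width below 3. Combining the bounds, tw(G) = 3.

3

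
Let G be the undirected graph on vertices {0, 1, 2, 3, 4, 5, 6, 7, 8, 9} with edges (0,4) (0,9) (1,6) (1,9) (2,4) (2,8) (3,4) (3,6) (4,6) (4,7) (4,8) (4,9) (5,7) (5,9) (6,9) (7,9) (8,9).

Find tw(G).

A width-2 tree decomposition is:
Bags: B1 = {4, 6, 9}  B2 = {4, 7, 9}  B3 = {0, 4, 9}  B4 = {4, 8, 9}  B5 = {1, 6, 9}  B6 = {2, 4, 8}  B7 = {5, 7, 9}  B8 = {3, 4, 6}
Tree: B1–B2, B1–B3, B1–B4, B1–B5, B4–B6, B2–B7, B1–B8
The largest bag has 3 vertices, giving width 2; this decomposition certifies tw(G) ≤ 2. On the other hand G contains the 3-clique {1, 6, 9}. A clique must lie in a single bag of any decomposition, so no decomposition can have width below 2. Hence tw(G) = 2 exactly.

2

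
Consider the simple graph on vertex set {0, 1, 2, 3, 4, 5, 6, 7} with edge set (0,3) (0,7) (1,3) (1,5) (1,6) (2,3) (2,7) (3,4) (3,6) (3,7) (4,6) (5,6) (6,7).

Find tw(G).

A width-2 tree decomposition is:
Bags: B1 = {3, 6, 7}  B2 = {3, 4, 6}  B3 = {2, 3, 7}  B4 = {1, 3, 6}  B5 = {0, 3, 7}  B6 = {1, 5, 6}
Tree: B1–B2, B1–B3, B2–B4, B3–B5, B4–B6
Every bag has size at most 3, so the width is 3 − 1 = 2 and tw(G) ≤ 2. On the other hand G contains the 3-clique {0, 3, 7}. A clique must lie in a single bag of any decomposition, so no decomposition can have width below 2. The upper and lower bounds meet at 2, so that is the treewidth.

2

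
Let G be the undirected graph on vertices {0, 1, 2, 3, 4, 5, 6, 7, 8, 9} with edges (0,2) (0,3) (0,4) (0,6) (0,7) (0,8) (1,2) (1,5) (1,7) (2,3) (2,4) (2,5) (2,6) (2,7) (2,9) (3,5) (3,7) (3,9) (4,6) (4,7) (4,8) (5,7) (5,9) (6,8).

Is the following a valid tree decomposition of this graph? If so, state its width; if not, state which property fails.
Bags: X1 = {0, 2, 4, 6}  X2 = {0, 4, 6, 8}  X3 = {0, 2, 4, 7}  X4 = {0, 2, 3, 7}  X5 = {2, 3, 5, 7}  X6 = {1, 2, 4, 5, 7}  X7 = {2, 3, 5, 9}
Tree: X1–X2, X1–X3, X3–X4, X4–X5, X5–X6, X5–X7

No — bags containing vertex 4 are not connected in the tree.

A tree decomposition must satisfy three properties: every vertex lies in some bag; for every edge, both endpoints lie together in some bag; and for every vertex, the bags containing it form a connected subtree. Here bags containing vertex 4 are not connected in the tree, so the decomposition is invalid.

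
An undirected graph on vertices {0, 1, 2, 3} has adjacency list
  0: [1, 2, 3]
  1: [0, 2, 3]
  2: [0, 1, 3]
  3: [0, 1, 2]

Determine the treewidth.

A width-3 tree decomposition is:
Bags: B1 = {0, 1, 2, 3}
Tree: (single bag)
A single bag containing all 4 vertices is trivially a valid decomposition of width 3. Conversely, {0, 1, 2, 3} is a clique of size 4, and the vertices of any clique must share a bag in every tree decomposition; so some bag has ≥ 4 vertices and tw(G) ≥ 3. Therefore the treewidth is 3.

3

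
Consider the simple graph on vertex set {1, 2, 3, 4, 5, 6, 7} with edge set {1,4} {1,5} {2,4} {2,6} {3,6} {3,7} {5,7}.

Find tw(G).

2

A width-2 tree decomposition is:
Bags: B1 = {1, 2, 4}  B2 = {1, 2, 6}  B3 = {1, 3, 6}  B4 = {1, 3, 7}  B5 = {1, 5, 7}
Tree: B1–B2, B2–B3, B3–B4, B4–B5
Each bag holds 3 vertices, so the decomposition has width 2, which upper-bounds the treewidth. Since 1–4–2–6–3–7–5–1 is a cycle in G, G is not acyclic. Forests are exactly the graphs of treewidth ≤ 1, so tw(G) ≥ 2. Combining the bounds, tw(G) = 2.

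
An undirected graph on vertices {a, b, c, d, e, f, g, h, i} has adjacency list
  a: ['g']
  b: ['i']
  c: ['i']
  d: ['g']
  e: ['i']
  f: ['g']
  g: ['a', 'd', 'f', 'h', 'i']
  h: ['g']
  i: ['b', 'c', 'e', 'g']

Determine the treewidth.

A width-1 tree decomposition is:
Bags: B1 = {g, i}  B2 = {d, g}  B3 = {g, h}  B4 = {b, i}  B5 = {e, i}  B6 = {a, g}  B7 = {f, g}  B8 = {c, i}
Tree: B1–B2, B2–B3, B1–B4, B1–B5, B2–B6, B2–B7, B1–B8
Each bag holds 2 vertices, so the decomposition has width 1, which upper-bounds the treewidth. Since G has at least one edge (e.g. i–g), it is not an edgeless graph, so tw(G) ≥ 1. Combining the bounds, tw(G) = 1.

1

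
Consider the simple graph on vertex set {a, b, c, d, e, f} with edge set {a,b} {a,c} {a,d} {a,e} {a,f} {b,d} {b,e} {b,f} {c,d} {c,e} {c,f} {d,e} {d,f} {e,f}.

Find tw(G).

A width-4 tree decomposition is:
Bags: B1 = {a, b, d, e, f}  B2 = {a, c, d, e, f}
Tree: B1–B2
The largest bag has 5 vertices, giving width 4; this decomposition certifies tw(G) ≤ 4. Conversely, {a, c, d, e, f} is a clique of size 5, and the vertices of any clique must share a bag in every tree decomposition; so some bag has ≥ 5 vertices and tw(G) ≥ 4. Therefore the treewidth is 4.

4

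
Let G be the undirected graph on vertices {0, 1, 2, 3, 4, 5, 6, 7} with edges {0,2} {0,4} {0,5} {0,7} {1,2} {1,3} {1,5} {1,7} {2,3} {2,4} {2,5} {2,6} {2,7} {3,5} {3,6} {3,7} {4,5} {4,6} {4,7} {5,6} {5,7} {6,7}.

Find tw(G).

4

A width-4 tree decomposition is:
Bags: B1 = {1, 2, 3, 5, 7}  B2 = {2, 3, 5, 6, 7}  B3 = {2, 4, 5, 6, 7}  B4 = {0, 2, 4, 5, 7}
Tree: B1–B2, B2–B3, B3–B4
The largest bag has 5 vertices, giving width 4; this decomposition certifies tw(G) ≤ 4. Conversely, {0, 2, 4, 5, 7} is a clique of size 5, and the vertices of any clique must share a bag in every tree decomposition; so some bag has ≥ 5 vertices and tw(G) ≥ 4. Hence tw(G) = 4 exactly.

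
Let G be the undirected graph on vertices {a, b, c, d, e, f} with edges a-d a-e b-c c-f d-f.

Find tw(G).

A width-1 tree decomposition is:
Bags: B1 = {b, c}  B2 = {c, f}  B3 = {d, f}  B4 = {a, d}  B5 = {a, e}
Tree: B1–B2, B2–B3, B3–B4, B4–B5
Every bag has size at most 2, so the width is 2 − 1 = 1 and tw(G) ≤ 1. Any graph with an edge has treewidth ≥ 1, and G has the edge b–c. Combining the bounds, tw(G) = 1.

1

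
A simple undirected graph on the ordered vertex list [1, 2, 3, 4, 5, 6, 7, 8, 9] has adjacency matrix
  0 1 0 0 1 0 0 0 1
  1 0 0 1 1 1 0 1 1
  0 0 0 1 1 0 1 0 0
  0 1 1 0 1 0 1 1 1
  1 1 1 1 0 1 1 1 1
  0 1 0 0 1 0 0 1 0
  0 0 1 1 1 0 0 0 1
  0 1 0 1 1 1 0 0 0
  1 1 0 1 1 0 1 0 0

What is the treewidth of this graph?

A width-3 tree decomposition is:
Bags: B1 = {4, 5, 7, 9}  B2 = {3, 4, 5, 7}  B3 = {2, 4, 5, 9}  B4 = {2, 4, 5, 8}  B5 = {1, 2, 5, 9}  B6 = {2, 5, 6, 8}
Tree: B1–B2, B1–B3, B3–B4, B3–B5, B4–B6
Each bag holds 4 vertices, so the decomposition has width 3, which upper-bounds the treewidth. Conversely, {1, 2, 5, 9} is a clique of size 4, and the vertices of any clique must share a bag in every tree decomposition; so some bag has ≥ 4 vertices and tw(G) ≥ 3. The upper and lower bounds meet at 3, so that is the treewidth.

3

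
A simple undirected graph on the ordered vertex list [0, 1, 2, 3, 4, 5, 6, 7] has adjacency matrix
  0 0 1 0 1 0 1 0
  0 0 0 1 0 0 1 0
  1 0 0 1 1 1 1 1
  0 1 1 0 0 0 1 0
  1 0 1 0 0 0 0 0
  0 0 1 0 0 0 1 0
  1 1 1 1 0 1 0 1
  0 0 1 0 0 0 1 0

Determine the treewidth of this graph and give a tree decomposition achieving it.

Treewidth 2.
One such decomposition:
Bags: B1 = {1, 3, 6}  B2 = {2, 3, 6}  B3 = {2, 6, 7}  B4 = {0, 2, 6}  B5 = {0, 2, 4}  B6 = {2, 5, 6}
Tree: B1–B2, B2–B3, B3–B4, B4–B5, B3–B6

Each bag holds 3 vertices, so the decomposition has width 2, which upper-bounds the treewidth. On the other hand G contains the 3-clique {1, 3, 6}. A clique must lie in a single bag of any decomposition, so no decomposition can have width below 2. Combining the bounds, tw(G) = 2.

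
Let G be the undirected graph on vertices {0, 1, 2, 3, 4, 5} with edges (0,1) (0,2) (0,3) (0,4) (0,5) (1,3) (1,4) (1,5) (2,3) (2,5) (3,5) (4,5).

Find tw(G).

A width-3 tree decomposition is:
Bags: B1 = {0, 2, 3, 5}  B2 = {0, 1, 3, 5}  B3 = {0, 1, 4, 5}
Tree: B1–B2, B2–B3
Each bag holds 4 vertices, so the decomposition has width 3, which upper-bounds the treewidth. Conversely, {0, 1, 3, 5} is a clique of size 4, and the vertices of any clique must share a bag in every tree decomposition; so some bag has ≥ 4 vertices and tw(G) ≥ 3. Therefore the treewidth is 3.

3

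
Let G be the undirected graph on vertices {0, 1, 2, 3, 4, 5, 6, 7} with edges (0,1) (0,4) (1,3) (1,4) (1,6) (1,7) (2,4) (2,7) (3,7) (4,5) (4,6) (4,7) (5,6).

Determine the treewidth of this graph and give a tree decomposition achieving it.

The largest bag has 3 vertices, giving width 2; this decomposition certifies tw(G) ≤ 2. Conversely, {1, 3, 7} is a clique of size 3, and the vertices of any clique must share a bag in every tree decomposition; so some bag has ≥ 3 vertices and tw(G) ≥ 2. Combining the bounds, tw(G) = 2.

Treewidth 2.
One such decomposition:
Bags: B1 = {1, 4, 7}  B2 = {1, 3, 7}  B3 = {1, 4, 6}  B4 = {0, 1, 4}  B5 = {2, 4, 7}  B6 = {4, 5, 6}
Tree: B1–B2, B1–B3, B3–B4, B1–B5, B3–B6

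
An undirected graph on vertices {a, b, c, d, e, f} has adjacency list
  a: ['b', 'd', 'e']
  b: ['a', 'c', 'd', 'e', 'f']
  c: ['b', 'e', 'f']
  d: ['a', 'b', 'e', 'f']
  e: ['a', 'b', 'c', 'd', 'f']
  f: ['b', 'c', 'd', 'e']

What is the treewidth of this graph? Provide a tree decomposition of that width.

Treewidth 3.
One such decomposition:
Bags: B1 = {b, d, e, f}  B2 = {a, b, d, e}  B3 = {b, c, e, f}
Tree: B1–B2, B1–B3

Every bag has size at most 4, so the width is 4 − 1 = 3 and tw(G) ≤ 3. For the lower bound, the 4 vertices {b, d, e, f} are pairwise adjacent, and any tree decomposition puts a clique entirely inside one bag — forcing width ≥ 3. Combining the bounds, tw(G) = 3.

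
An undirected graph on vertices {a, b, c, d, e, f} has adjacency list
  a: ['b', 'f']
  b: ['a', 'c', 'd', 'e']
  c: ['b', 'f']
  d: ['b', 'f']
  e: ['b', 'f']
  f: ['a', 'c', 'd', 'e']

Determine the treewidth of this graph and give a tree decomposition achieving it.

Each bag holds 3 vertices, so the decomposition has width 2, which upper-bounds the treewidth. The edges b–e–f–c–b form a cycle, so G is not a tree and its treewidth is at least 2. Combining the bounds, tw(G) = 2.

Treewidth 2.
One such decomposition:
Bags: B1 = {b, e, f}  B2 = {b, c, f}  B3 = {b, d, f}  B4 = {a, b, f}
Tree: B1–B2, B2–B3, B3–B4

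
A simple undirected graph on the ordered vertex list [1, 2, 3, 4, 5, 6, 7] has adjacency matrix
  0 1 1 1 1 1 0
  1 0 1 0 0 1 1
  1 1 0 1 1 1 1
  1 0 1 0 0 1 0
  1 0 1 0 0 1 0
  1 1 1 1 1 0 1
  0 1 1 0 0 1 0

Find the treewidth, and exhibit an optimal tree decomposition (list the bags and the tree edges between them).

Each bag holds 4 vertices, so the decomposition has width 3, which upper-bounds the treewidth. Conversely, {1, 2, 3, 6} is a clique of size 4, and the vertices of any clique must share a bag in every tree decomposition; so some bag has ≥ 4 vertices and tw(G) ≥ 3. Therefore the treewidth is 3.

Treewidth 3.
One such decomposition:
Bags: B1 = {1, 3, 5, 6}  B2 = {1, 2, 3, 6}  B3 = {1, 3, 4, 6}  B4 = {2, 3, 6, 7}
Tree: B1–B2, B2–B3, B2–B4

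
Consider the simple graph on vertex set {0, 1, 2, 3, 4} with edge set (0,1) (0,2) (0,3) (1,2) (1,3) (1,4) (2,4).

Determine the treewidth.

2

A width-2 tree decomposition is:
Bags: B1 = {0, 1, 2}  B2 = {1, 2, 4}  B3 = {0, 1, 3}
Tree: B1–B2, B1–B3
Each bag holds 3 vertices, so the decomposition has width 2, which upper-bounds the treewidth. On the other hand G contains the 3-clique {0, 1, 2}. A clique must lie in a single bag of any decomposition, so no decomposition can have width below 2. Combining the bounds, tw(G) = 2.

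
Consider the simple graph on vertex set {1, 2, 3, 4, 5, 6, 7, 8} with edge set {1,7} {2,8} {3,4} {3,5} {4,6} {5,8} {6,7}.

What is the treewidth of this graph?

A width-1 tree decomposition is:
Bags: B1 = {1, 7}  B2 = {6, 7}  B3 = {4, 6}  B4 = {3, 4}  B5 = {3, 5}  B6 = {5, 8}  B7 = {2, 8}
Tree: B1–B2, B2–B3, B3–B4, B4–B5, B5–B6, B6–B7
Each bag holds 2 vertices, so the decomposition has width 1, which upper-bounds the treewidth. Any graph with an edge has treewidth ≥ 1, and G has the edge 1–7. Therefore the treewidth is 1.

1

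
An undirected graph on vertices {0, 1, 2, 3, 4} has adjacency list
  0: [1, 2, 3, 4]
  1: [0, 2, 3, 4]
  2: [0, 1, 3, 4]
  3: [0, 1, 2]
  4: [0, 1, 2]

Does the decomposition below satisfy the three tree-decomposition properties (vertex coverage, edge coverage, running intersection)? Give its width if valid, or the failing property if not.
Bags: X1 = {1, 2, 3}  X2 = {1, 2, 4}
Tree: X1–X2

No — vertex 0 appears in no bag.

A tree decomposition must satisfy three properties: every vertex lies in some bag; for every edge, both endpoints lie together in some bag; and for every vertex, the bags containing it form a connected subtree. Here vertex 0 appears in no bag, so the decomposition is invalid.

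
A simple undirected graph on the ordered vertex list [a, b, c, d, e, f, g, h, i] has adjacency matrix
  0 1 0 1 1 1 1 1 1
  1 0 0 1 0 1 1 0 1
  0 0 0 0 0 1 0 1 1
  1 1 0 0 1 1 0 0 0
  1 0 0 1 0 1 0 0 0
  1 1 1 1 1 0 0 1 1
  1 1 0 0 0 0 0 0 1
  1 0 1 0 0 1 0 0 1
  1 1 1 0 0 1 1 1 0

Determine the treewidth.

A width-3 tree decomposition is:
Bags: B1 = {a, f, h, i}  B2 = {a, b, f, i}  B3 = {c, f, h, i}  B4 = {a, b, g, i}  B5 = {a, b, d, f}  B6 = {a, d, e, f}
Tree: B1–B2, B1–B3, B2–B4, B2–B5, B5–B6
The largest bag has 4 vertices, giving width 3; this decomposition certifies tw(G) ≤ 3. Conversely, {a, b, g, i} is a clique of size 4, and the vertices of any clique must share a bag in every tree decomposition; so some bag has ≥ 4 vertices and tw(G) ≥ 3. Therefore the treewidth is 3.

3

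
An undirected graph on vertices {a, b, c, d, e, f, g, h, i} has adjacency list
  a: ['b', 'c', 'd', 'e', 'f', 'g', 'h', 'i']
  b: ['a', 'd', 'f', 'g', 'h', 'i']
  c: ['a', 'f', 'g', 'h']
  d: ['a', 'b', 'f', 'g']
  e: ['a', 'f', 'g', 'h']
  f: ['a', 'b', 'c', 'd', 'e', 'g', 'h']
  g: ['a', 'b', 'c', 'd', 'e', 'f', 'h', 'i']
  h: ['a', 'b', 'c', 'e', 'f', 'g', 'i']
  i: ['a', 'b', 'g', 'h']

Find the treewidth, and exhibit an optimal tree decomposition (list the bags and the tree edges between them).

The largest bag has 5 vertices, giving width 4; this decomposition certifies tw(G) ≤ 4. Conversely, {a, b, d, f, g} is a clique of size 5, and the vertices of any clique must share a bag in every tree decomposition; so some bag has ≥ 5 vertices and tw(G) ≥ 4. Hence tw(G) = 4 exactly.

Treewidth 4.
One such decomposition:
Bags: B1 = {a, e, f, g, h}  B2 = {a, b, f, g, h}  B3 = {a, b, d, f, g}  B4 = {a, b, g, h, i}  B5 = {a, c, f, g, h}
Tree: B1–B2, B2–B3, B2–B4, B2–B5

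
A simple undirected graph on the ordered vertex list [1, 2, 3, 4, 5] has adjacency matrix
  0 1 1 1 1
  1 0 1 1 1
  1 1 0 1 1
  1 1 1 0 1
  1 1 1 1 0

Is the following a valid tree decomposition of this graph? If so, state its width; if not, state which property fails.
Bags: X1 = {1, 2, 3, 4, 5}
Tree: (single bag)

Vertex coverage: the bags together contain {1, 2, 3, 4, 5}, the full vertex set. Edge coverage: each edge of G has both endpoints in at least one bag. Running intersection: for every vertex, the bags containing it form a connected subtree. All three properties hold, so this is a valid tree decomposition of width max|bag| − 1 = 4, and hence tw(G) ≤ 4.

Yes; width 4.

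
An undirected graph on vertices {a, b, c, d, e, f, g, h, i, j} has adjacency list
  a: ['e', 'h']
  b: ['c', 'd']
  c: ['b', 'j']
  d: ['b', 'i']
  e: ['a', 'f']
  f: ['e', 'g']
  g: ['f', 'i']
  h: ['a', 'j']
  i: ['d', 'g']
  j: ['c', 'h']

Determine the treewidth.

A width-2 tree decomposition is:
Bags: B1 = {b, c, d}  B2 = {c, d, j}  B3 = {d, h, j}  B4 = {a, d, h}  B5 = {a, d, e}  B6 = {d, e, f}  B7 = {d, f, g}  B8 = {d, g, i}
Tree: B1–B2, B2–B3, B3–B4, B4–B5, B5–B6, B6–B7, B7–B8
Every bag has size at most 3, so the width is 3 − 1 = 2 and tw(G) ≤ 2. The edges d–b–c–j–h–a–e–f–g–i–d form a cycle, so G is not a tree and its treewidth is at least 2. The upper and lower bounds meet at 2, so that is the treewidth.

2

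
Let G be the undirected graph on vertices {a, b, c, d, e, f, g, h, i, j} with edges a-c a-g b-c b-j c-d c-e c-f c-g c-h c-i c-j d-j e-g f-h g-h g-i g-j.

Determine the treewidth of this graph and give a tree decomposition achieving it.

Treewidth 2.
Bags: B1 = {c, g, h}  B2 = {c, g, j}  B3 = {c, e, g}  B4 = {c, g, i}  B5 = {c, f, h}  B6 = {a, c, g}  B7 = {c, d, j}  B8 = {b, c, j}
Tree: B1–B2, B2–B3, B2–B4, B1–B5, B4–B6, B2–B7, B7–B8

The largest bag has 3 vertices, giving width 2; this decomposition certifies tw(G) ≤ 2. On the other hand G contains the 3-clique {c, d, j}. A clique must lie in a single bag of any decomposition, so no decomposition can have width below 2. The upper and lower bounds meet at 2, so that is the treewidth.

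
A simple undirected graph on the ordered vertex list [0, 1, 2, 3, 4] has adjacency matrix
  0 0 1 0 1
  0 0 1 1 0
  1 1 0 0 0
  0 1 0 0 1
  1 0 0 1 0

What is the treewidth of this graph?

2

A width-2 tree decomposition is:
Bags: B1 = {0, 3, 4}  B2 = {0, 2, 3}  B3 = {1, 2, 3}
Tree: B1–B2, B2–B3
Every bag has size at most 3, so the width is 3 − 1 = 2 and tw(G) ≤ 2. The edges 3–4–0–2–1–3 form a cycle, so G is not a tree and its treewidth is at least 2. Combining the bounds, tw(G) = 2.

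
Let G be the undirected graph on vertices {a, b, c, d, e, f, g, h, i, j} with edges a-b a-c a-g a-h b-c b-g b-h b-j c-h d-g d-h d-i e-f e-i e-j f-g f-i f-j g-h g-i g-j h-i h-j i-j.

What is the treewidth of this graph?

3

A width-3 tree decomposition is:
Bags: B1 = {g, h, i, j}  B2 = {f, g, i, j}  B3 = {b, g, h, j}  B4 = {a, b, g, h}  B5 = {e, f, i, j}  B6 = {d, g, h, i}  B7 = {a, b, c, h}
Tree: B1–B2, B1–B3, B3–B4, B2–B5, B1–B6, B4–B7
Every bag has size at most 4, so the width is 4 − 1 = 3 and tw(G) ≤ 3. On the other hand G contains the 4-clique {d, g, h, i}. A clique must lie in a single bag of any decomposition, so no decomposition can have width below 3. Combining the bounds, tw(G) = 3.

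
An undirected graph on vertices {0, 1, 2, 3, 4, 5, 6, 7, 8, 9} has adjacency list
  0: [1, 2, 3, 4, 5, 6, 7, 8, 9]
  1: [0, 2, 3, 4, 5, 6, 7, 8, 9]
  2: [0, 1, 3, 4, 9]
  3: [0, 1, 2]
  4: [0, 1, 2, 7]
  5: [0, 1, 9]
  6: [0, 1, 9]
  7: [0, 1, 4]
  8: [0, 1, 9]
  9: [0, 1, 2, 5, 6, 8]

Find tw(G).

3

A width-3 tree decomposition is:
Bags: B1 = {0, 1, 8, 9}  B2 = {0, 1, 2, 9}  B3 = {0, 1, 2, 4}  B4 = {0, 1, 4, 7}  B5 = {0, 1, 6, 9}  B6 = {0, 1, 2, 3}  B7 = {0, 1, 5, 9}
Tree: B1–B2, B2–B3, B3–B4, B2–B5, B2–B6, B2–B7
Every bag has size at most 4, so the width is 4 − 1 = 3 and tw(G) ≤ 3. Conversely, {0, 1, 8, 9} is a clique of size 4, and the vertices of any clique must share a bag in every tree decomposition; so some bag has ≥ 4 vertices and tw(G) ≥ 3. The upper and lower bounds meet at 3, so that is the treewidth.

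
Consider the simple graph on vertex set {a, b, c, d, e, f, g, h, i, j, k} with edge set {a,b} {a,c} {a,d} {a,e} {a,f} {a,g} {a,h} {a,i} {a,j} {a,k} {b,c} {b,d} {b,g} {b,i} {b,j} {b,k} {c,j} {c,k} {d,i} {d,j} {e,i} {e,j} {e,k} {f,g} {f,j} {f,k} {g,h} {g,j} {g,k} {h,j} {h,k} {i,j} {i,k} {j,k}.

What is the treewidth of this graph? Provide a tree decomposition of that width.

Treewidth 4.
One such decomposition:
Bags: B1 = {a, b, g, j, k}  B2 = {a, b, i, j, k}  B3 = {a, f, g, j, k}  B4 = {a, b, d, i, j}  B5 = {a, g, h, j, k}  B6 = {a, b, c, j, k}  B7 = {a, e, i, j, k}
Tree: B1–B2, B1–B3, B2–B4, B1–B5, B1–B6, B2–B7

Each bag holds 5 vertices, so the decomposition has width 4, which upper-bounds the treewidth. For the lower bound, the 5 vertices {a, b, d, i, j} are pairwise adjacent, and any tree decomposition puts a clique entirely inside one bag — forcing width ≥ 4. Combining the bounds, tw(G) = 4.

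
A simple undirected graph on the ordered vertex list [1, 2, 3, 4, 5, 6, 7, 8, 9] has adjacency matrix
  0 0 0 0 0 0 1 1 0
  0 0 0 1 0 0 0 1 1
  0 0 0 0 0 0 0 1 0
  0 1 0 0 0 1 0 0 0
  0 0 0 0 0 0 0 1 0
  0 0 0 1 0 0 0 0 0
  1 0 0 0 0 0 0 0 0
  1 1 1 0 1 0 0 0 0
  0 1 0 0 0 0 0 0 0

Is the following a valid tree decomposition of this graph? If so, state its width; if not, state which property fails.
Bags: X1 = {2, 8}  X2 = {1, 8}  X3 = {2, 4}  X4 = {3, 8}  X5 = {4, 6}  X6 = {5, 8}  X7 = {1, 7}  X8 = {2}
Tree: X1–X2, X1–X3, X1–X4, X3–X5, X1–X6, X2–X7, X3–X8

No — vertex 9 appears in no bag.

A tree decomposition must satisfy three properties: every vertex lies in some bag; for every edge, both endpoints lie together in some bag; and for every vertex, the bags containing it form a connected subtree. Here vertex 9 appears in no bag, so the decomposition is invalid.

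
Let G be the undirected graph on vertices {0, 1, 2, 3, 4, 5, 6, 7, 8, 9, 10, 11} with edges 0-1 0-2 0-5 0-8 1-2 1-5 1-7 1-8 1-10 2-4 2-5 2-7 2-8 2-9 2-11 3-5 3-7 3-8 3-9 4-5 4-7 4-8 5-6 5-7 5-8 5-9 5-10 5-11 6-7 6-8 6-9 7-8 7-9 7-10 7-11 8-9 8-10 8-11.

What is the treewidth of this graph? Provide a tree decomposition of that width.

Treewidth 4.
One optimal decomposition is:
Bags: B1 = {2, 5, 7, 8, 9}  B2 = {3, 5, 7, 8, 9}  B3 = {1, 2, 5, 7, 8}  B4 = {5, 6, 7, 8, 9}  B5 = {2, 5, 7, 8, 11}  B6 = {1, 5, 7, 8, 10}  B7 = {2, 4, 5, 7, 8}  B8 = {0, 1, 2, 5, 8}
Tree: B1–B2, B1–B3, B1–B4, B3–B5, B3–B6, B1–B7, B3–B8

Every bag has size at most 5, so the width is 5 − 1 = 4 and tw(G) ≤ 4. For the lower bound, the 5 vertices {0, 1, 2, 5, 8} are pairwise adjacent, and any tree decomposition puts a clique entirely inside one bag — forcing width ≥ 4. The upper and lower bounds meet at 4, so that is the treewidth.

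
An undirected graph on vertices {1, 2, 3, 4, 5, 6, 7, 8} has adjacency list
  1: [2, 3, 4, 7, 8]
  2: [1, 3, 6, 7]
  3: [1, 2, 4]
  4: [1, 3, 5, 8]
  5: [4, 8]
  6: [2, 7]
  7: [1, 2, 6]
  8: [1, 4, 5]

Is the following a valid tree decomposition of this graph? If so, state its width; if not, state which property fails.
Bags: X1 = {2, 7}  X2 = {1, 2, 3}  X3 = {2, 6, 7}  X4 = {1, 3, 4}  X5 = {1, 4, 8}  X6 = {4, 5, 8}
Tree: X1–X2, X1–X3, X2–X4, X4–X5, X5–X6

A tree decomposition must satisfy three properties: every vertex lies in some bag; for every edge, both endpoints lie together in some bag; and for every vertex, the bags containing it form a connected subtree. Here edge (1,7) lies in no bag, so the decomposition is invalid.

No — edge (1,7) lies in no bag.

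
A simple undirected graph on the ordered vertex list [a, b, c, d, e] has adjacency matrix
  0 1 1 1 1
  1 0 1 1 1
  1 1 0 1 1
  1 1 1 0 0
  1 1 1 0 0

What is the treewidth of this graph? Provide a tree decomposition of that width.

Treewidth 3.
Bags: B1 = {a, b, c, e}  B2 = {a, b, c, d}
Tree: B1–B2

The largest bag has 4 vertices, giving width 3; this decomposition certifies tw(G) ≤ 3. On the other hand G contains the 4-clique {a, b, c, d}. A clique must lie in a single bag of any decomposition, so no decomposition can have width below 3. Hence tw(G) = 3 exactly.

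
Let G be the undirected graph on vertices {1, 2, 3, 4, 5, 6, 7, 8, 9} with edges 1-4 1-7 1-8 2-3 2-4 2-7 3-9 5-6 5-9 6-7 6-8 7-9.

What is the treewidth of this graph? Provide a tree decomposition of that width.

Every bag has size at most 4, so the width is 4 − 1 = 3 and tw(G) ≤ 3. For the lower bound: the 4 vertex sets {1,4,8}, {6}, {7}, {2,3,5,9} are disjoint, each induces a connected subgraph, and every pair is joined by at least one edge of G. Contracting each set to a single vertex therefore yields K_{4} as a minor, and since treewidth is minor-monotone, tw(G) ≥ tw(K_{4}) = 3. The upper and lower bounds meet at 3, so that is the treewidth.

Treewidth 3.
One optimal decomposition is:
Bags: B1 = {1, 4, 6, 8}  B2 = {1, 4, 6, 7}  B3 = {2, 4, 6, 7}  B4 = {2, 5, 6, 7}  B5 = {2, 5, 7, 9}  B6 = {2, 3, 5, 9}
Tree: B1–B2, B2–B3, B3–B4, B4–B5, B5–B6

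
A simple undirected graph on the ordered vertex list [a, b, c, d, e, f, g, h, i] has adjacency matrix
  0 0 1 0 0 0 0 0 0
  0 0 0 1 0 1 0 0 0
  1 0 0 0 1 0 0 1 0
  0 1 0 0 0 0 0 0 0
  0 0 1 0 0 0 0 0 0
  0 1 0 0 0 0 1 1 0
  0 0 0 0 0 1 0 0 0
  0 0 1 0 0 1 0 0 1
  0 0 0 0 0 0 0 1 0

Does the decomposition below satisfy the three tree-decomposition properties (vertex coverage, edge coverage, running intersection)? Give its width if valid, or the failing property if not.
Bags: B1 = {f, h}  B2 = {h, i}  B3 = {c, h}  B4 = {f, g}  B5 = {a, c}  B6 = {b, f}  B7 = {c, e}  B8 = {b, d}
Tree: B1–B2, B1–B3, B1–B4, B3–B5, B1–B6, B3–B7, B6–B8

Vertex coverage: the bags together contain {a, b, c, d, e, f, g, h, i}, the full vertex set. Edge coverage: each edge of G has both endpoints in at least one bag. Running intersection: for every vertex, the bags containing it form a connected subtree. All three properties hold, so this is a valid tree decomposition of width max|bag| − 1 = 1, and hence tw(G) ≤ 1.

Yes; width 1.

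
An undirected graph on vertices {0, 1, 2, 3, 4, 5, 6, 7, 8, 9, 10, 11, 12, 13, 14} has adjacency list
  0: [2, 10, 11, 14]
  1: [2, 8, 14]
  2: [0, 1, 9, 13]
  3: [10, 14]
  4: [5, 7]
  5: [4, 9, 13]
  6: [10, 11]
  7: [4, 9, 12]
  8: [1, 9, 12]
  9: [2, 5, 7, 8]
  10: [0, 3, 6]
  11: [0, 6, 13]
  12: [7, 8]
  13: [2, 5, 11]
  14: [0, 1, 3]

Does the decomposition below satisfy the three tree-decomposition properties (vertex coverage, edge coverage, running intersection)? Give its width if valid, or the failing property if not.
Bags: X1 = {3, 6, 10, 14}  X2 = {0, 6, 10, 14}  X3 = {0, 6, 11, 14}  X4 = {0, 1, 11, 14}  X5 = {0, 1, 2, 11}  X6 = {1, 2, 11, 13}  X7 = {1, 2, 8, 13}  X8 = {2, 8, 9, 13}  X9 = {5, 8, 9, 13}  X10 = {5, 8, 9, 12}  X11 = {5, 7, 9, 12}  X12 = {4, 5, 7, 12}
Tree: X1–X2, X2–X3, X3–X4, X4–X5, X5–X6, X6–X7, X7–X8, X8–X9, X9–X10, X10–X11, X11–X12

Checking the three conditions: (i) the bags cover all of {0, 1, 2, 3, 4, 5, 6, 7, 8, 9, 10, 11, 12, 13, 14}; (ii) for each edge, some bag contains both endpoints; (iii) the bags containing any fixed vertex form a subtree. All hold, so the decomposition is valid with width 4 − 1 = 3.

Yes; width 3.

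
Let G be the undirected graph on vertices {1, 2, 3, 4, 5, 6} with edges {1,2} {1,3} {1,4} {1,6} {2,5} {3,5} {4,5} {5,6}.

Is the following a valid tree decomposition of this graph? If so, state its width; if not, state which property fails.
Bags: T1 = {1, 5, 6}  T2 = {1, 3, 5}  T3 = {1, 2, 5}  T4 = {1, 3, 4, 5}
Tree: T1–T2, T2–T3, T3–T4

No — bags containing vertex 3 are not connected in the tree.

A tree decomposition must satisfy three properties: every vertex lies in some bag; for every edge, both endpoints lie together in some bag; and for every vertex, the bags containing it form a connected subtree. Here bags containing vertex 3 are not connected in the tree, so the decomposition is invalid.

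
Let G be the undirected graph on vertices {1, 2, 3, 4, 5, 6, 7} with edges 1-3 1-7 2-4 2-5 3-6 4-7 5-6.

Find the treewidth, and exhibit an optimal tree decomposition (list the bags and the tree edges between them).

The largest bag has 3 vertices, giving width 2; this decomposition certifies tw(G) ≤ 2. The edges 2–4–7–1–3–6–5–2 form a cycle, so G is not a tree and its treewidth is at least 2. Combining the bounds, tw(G) = 2.

Treewidth 2.
One such decomposition:
Bags: B1 = {2, 4, 7}  B2 = {1, 2, 7}  B3 = {1, 2, 3}  B4 = {2, 3, 6}  B5 = {2, 5, 6}
Tree: B1–B2, B2–B3, B3–B4, B4–B5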